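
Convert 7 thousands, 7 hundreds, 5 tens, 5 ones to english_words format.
Convert 7 thousands, 7 hundreds, 5 tens, 5 ones (place-value notation) → 7×1000 + 7×100 + 5×10 + 5 = 7755 (decimal)
Convert 7755 (decimal) → 7755 = 7×1000 + 7×100 + 55 → seven thousand seven hundred fifty-five (English words)
seven thousand seven hundred fifty-five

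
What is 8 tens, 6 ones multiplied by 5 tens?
Convert 8 tens, 6 ones (place-value notation) → 8×10 + 6 = 86 (decimal)
Convert 5 tens (place-value notation) → 5×10 = 50 (decimal)
Compute 86 × 50 = 4300
4300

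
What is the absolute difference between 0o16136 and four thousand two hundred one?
Convert 0o16136 (octal) → 1×4096 + 6×512 + 1×64 + 3×8 + 6 = 7262 (decimal)
Convert four thousand two hundred one (English words) → 4×1000 + 2×100 + 1 = 4201 (decimal)
Compute |7262 - 4201| = 3061
3061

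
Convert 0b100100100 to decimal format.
Convert 0b100100100 (binary) → 256 + 32 + 4 = 292 (decimal)
292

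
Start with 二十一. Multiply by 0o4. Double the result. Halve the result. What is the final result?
Convert 二十一 (Chinese numeral) → 2×10 + 1 = 21 (decimal)
Start: 21
Convert 0o4 (octal) → 4 (decimal)
21 × 4 = 84
84 × 2 = 168
168 ÷ 2 = 84
84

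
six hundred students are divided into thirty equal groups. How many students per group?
Convert six hundred (English words) → 6×100 = 600 (decimal)
Convert thirty (English words) → 30 (decimal)
Compute 600 ÷ 30 = 20
20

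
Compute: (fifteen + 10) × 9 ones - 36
Convert fifteen (English words) → 15 (decimal)
Convert 9 ones (place-value notation) → 9 (decimal)
Expression in decimal: (15 + 10) × 9 - 36
Parentheses first: 15 + 10 = 25
Multiply: 25 × 9 = 225
Subtract: 225 - 36 = 189
189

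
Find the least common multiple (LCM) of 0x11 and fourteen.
Convert 0x11 (hexadecimal) → 1×16 + 1 = 17 (decimal)
Convert fourteen (English words) → 14 (decimal)
Compute lcm(17, 14) = 238
238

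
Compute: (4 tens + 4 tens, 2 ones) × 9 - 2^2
Convert 4 tens (place-value notation) → 4×10 = 40 (decimal)
Convert 4 tens, 2 ones (place-value notation) → 4×10 + 2 = 42 (decimal)
Convert 2^2 (power) → 4 (decimal)
Expression in decimal: (40 + 42) × 9 - 4
Parentheses first: 40 + 42 = 82
Multiply: 82 × 9 = 738
Subtract: 738 - 4 = 734
734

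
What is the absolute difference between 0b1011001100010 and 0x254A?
Convert 0b1011001100010 (binary) → 4096 + 1024 + 512 + 64 + 32 + 2 = 5730 (decimal)
Convert 0x254A (hexadecimal) → 2×4096 + 5×256 + 4×16 + 10 = 9546 (decimal)
Compute |5730 - 9546| = 3816
3816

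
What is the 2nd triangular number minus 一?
The 2nd triangular number = 2×3/2 = 3
Convert 一 (Chinese numeral) → 1 (decimal)
Compute 3 - 1 = 2
2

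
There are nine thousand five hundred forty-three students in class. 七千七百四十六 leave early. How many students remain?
Convert nine thousand five hundred forty-three (English words) → 9×1000 + 5×100 + 43 = 9543 (decimal)
Convert 七千七百四十六 (Chinese numeral) → 7×1000 + 7×100 + 4×10 + 6 = 7746 (decimal)
Compute 9543 - 7746 = 1797
1797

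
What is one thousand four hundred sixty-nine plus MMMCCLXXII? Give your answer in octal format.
Convert one thousand four hundred sixty-nine (English words) → 1×1000 + 4×100 + 69 = 1469 (decimal)
Convert MMMCCLXXII (Roman numeral) → 1000 + 1000 + 1000 + 100 + 100 + 50 + 10 + 10 + 1 + 1 = 3272 (decimal)
Compute 1469 + 3272 = 4741
Convert 4741 (decimal) → 4741 = 1×4096 + 1×512 + 2×64 + 5 → 0o11205 (octal)
0o11205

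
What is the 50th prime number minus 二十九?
The 50th prime number = 229
Convert 二十九 (Chinese numeral) → 2×10 + 9 = 29 (decimal)
Compute 229 - 29 = 200
200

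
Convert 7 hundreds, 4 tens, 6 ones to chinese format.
Convert 7 hundreds, 4 tens, 6 ones (place-value notation) → 7×100 + 4×10 + 6 = 746 (decimal)
Convert 746 (decimal) → 746 = 7×100 + 4×10 + 6 → 七百四十六 (Chinese numeral)
七百四十六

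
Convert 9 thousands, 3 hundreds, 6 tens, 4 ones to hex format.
Convert 9 thousands, 3 hundreds, 6 tens, 4 ones (place-value notation) → 9×1000 + 3×100 + 6×10 + 4 = 9364 (decimal)
Convert 9364 (decimal) → 9364 = 2×4096 + 4×256 + 9×16 + 4 → 0x2494 (hexadecimal)
0x2494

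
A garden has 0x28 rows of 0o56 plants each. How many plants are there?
Convert 0o56 (octal) → 5×8 + 6 = 46 (decimal)
Convert 0x28 (hexadecimal) → 2×16 + 8 = 40 (decimal)
Compute 46 × 40 = 1840
1840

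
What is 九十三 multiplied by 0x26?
Convert 九十三 (Chinese numeral) → 9×10 + 3 = 93 (decimal)
Convert 0x26 (hexadecimal) → 2×16 + 6 = 38 (decimal)
Compute 93 × 38 = 3534
3534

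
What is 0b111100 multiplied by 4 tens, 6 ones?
Convert 0b111100 (binary) → 32 + 16 + 8 + 4 = 60 (decimal)
Convert 4 tens, 6 ones (place-value notation) → 4×10 + 6 = 46 (decimal)
Compute 60 × 46 = 2760
2760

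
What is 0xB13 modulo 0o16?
Convert 0xB13 (hexadecimal) → 11×256 + 1×16 + 3 = 2835 (decimal)
Convert 0o16 (octal) → 1×8 + 6 = 14 (decimal)
Compute 2835 mod 14 = 7
7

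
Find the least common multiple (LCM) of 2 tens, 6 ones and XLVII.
Convert 2 tens, 6 ones (place-value notation) → 2×10 + 6 = 26 (decimal)
Convert XLVII (Roman numeral) → 40 + 5 + 1 + 1 = 47 (decimal)
Compute lcm(26, 47) = 1222
1222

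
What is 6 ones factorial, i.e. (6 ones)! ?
Convert 6 ones (place-value notation) → 6 (decimal)
Compute 6! = 720
720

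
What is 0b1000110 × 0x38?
Convert 0b1000110 (binary) → 64 + 4 + 2 = 70 (decimal)
Convert 0x38 (hexadecimal) → 3×16 + 8 = 56 (decimal)
Compute 70 × 56 = 3920
3920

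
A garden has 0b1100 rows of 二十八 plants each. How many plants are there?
Convert 二十八 (Chinese numeral) → 2×10 + 8 = 28 (decimal)
Convert 0b1100 (binary) → 8 + 4 = 12 (decimal)
Compute 28 × 12 = 336
336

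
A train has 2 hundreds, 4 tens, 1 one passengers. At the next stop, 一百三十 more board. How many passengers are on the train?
Convert 2 hundreds, 4 tens, 1 one (place-value notation) → 2×100 + 4×10 + 1 = 241 (decimal)
Convert 一百三十 (Chinese numeral) → 1×100 + 3×10 = 130 (decimal)
Compute 241 + 130 = 371
371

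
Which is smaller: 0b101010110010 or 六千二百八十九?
Convert 0b101010110010 (binary) → 2048 + 512 + 128 + 32 + 16 + 2 = 2738 (decimal)
Convert 六千二百八十九 (Chinese numeral) → 6×1000 + 2×100 + 8×10 + 9 = 6289 (decimal)
Compare 2738 vs 6289: smaller = 2738
2738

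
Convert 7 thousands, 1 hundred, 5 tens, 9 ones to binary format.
Convert 7 thousands, 1 hundred, 5 tens, 9 ones (place-value notation) → 7×1000 + 1×100 + 5×10 + 9 = 7159 (decimal)
Convert 7159 (decimal) → 7159 = 4096 + 2048 + 512 + 256 + 128 + 64 + 32 + 16 + 4 + 2 + 1 → 0b1101111110111 (binary)
0b1101111110111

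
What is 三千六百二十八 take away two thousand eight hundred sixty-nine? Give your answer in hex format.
Convert 三千六百二十八 (Chinese numeral) → 3×1000 + 6×100 + 2×10 + 8 = 3628 (decimal)
Convert two thousand eight hundred sixty-nine (English words) → 2×1000 + 8×100 + 69 = 2869 (decimal)
Compute 3628 - 2869 = 759
Convert 759 (decimal) → 759 = 2×256 + 15×16 + 7 → 0x2F7 (hexadecimal)
0x2F7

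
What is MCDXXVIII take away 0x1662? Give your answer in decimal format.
Convert MCDXXVIII (Roman numeral) → 1000 + 400 + 10 + 10 + 5 + 1 + 1 + 1 = 1428 (decimal)
Convert 0x1662 (hexadecimal) → 1×4096 + 6×256 + 6×16 + 2 = 5730 (decimal)
Compute 1428 - 5730 = -4302
-4302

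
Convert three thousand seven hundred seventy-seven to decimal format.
Convert three thousand seven hundred seventy-seven (English words) → 3×1000 + 7×100 + 77 = 3777 (decimal)
3777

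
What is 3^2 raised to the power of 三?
Convert 3^2 (power) → 9 (decimal)
Convert 三 (Chinese numeral) → 3 (decimal)
Compute 9 ^ 3 = 729
729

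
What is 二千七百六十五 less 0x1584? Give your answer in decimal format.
Convert 二千七百六十五 (Chinese numeral) → 2×1000 + 7×100 + 6×10 + 5 = 2765 (decimal)
Convert 0x1584 (hexadecimal) → 1×4096 + 5×256 + 8×16 + 4 = 5508 (decimal)
Compute 2765 - 5508 = -2743
-2743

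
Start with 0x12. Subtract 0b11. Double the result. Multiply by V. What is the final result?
Convert 0x12 (hexadecimal) → 1×16 + 2 = 18 (decimal)
Start: 18
Convert 0b11 (binary) → 2 + 1 = 3 (decimal)
18 - 3 = 15
15 × 2 = 30
Convert V (Roman numeral) → 5 (decimal)
30 × 5 = 150
150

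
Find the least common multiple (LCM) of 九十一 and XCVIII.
Convert 九十一 (Chinese numeral) → 9×10 + 1 = 91 (decimal)
Convert XCVIII (Roman numeral) → 90 + 5 + 1 + 1 + 1 = 98 (decimal)
Compute lcm(91, 98) = 1274
1274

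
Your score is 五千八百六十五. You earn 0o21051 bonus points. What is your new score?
Convert 五千八百六十五 (Chinese numeral) → 5×1000 + 8×100 + 6×10 + 5 = 5865 (decimal)
Convert 0o21051 (octal) → 2×4096 + 1×512 + 5×8 + 1 = 8745 (decimal)
Compute 5865 + 8745 = 14610
14610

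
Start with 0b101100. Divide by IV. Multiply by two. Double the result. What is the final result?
Convert 0b101100 (binary) → 32 + 8 + 4 = 44 (decimal)
Start: 44
Convert IV (Roman numeral) → 4 (decimal)
44 ÷ 4 = 11
Convert two (English words) → 2 (decimal)
11 × 2 = 22
22 × 2 = 44
44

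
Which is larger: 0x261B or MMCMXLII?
Convert 0x261B (hexadecimal) → 2×4096 + 6×256 + 1×16 + 11 = 9755 (decimal)
Convert MMCMXLII (Roman numeral) → 1000 + 1000 + 900 + 40 + 1 + 1 = 2942 (decimal)
Compare 9755 vs 2942: larger = 9755
9755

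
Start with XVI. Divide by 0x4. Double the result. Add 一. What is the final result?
Convert XVI (Roman numeral) → 10 + 5 + 1 = 16 (decimal)
Start: 16
Convert 0x4 (hexadecimal) → 4 (decimal)
16 ÷ 4 = 4
4 × 2 = 8
Convert 一 (Chinese numeral) → 1 (decimal)
8 + 1 = 9
9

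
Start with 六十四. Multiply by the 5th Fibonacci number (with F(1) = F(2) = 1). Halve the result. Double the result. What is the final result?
Convert 六十四 (Chinese numeral) → 6×10 + 4 = 64 (decimal)
Start: 64
Convert the 5th Fibonacci number (with F(1) = F(2) = 1) (Fibonacci index) → 1, 1, 2, 3, 5 → 5 (decimal)
64 × 5 = 320
320 ÷ 2 = 160
160 × 2 = 320
320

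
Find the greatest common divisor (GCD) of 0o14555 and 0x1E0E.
Convert 0o14555 (octal) → 1×4096 + 4×512 + 5×64 + 5×8 + 5 = 6509 (decimal)
Convert 0x1E0E (hexadecimal) → 1×4096 + 14×256 + 14 = 7694 (decimal)
Compute gcd(6509, 7694) = 1
1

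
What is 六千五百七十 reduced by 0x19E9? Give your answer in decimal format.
Convert 六千五百七十 (Chinese numeral) → 6×1000 + 5×100 + 7×10 = 6570 (decimal)
Convert 0x19E9 (hexadecimal) → 1×4096 + 9×256 + 14×16 + 9 = 6633 (decimal)
Compute 6570 - 6633 = -63
-63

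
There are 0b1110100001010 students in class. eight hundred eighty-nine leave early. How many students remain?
Convert 0b1110100001010 (binary) → 4096 + 2048 + 1024 + 256 + 8 + 2 = 7434 (decimal)
Convert eight hundred eighty-nine (English words) → 8×100 + 89 = 889 (decimal)
Compute 7434 - 889 = 6545
6545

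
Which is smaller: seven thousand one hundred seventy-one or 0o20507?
Convert seven thousand one hundred seventy-one (English words) → 7×1000 + 1×100 + 71 = 7171 (decimal)
Convert 0o20507 (octal) → 2×4096 + 5×64 + 7 = 8519 (decimal)
Compare 7171 vs 8519: smaller = 7171
7171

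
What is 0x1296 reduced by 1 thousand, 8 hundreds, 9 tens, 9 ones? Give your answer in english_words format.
Convert 0x1296 (hexadecimal) → 1×4096 + 2×256 + 9×16 + 6 = 4758 (decimal)
Convert 1 thousand, 8 hundreds, 9 tens, 9 ones (place-value notation) → 1×1000 + 8×100 + 9×10 + 9 = 1899 (decimal)
Compute 4758 - 1899 = 2859
Convert 2859 (decimal) → 2859 = 2×1000 + 8×100 + 59 → two thousand eight hundred fifty-nine (English words)
two thousand eight hundred fifty-nine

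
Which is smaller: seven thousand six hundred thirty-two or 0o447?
Convert seven thousand six hundred thirty-two (English words) → 7×1000 + 6×100 + 32 = 7632 (decimal)
Convert 0o447 (octal) → 4×64 + 4×8 + 7 = 295 (decimal)
Compare 7632 vs 295: smaller = 295
295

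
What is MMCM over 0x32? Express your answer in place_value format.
Convert MMCM (Roman numeral) → 1000 + 1000 + 900 = 2900 (decimal)
Convert 0x32 (hexadecimal) → 3×16 + 2 = 50 (decimal)
Compute 2900 ÷ 50 = 58
Convert 58 (decimal) → 58 = 5×10 + 8 → 5 tens, 8 ones (place-value notation)
5 tens, 8 ones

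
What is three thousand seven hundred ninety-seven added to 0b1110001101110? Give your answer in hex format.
Convert three thousand seven hundred ninety-seven (English words) → 3×1000 + 7×100 + 97 = 3797 (decimal)
Convert 0b1110001101110 (binary) → 4096 + 2048 + 1024 + 64 + 32 + 8 + 4 + 2 = 7278 (decimal)
Compute 3797 + 7278 = 11075
Convert 11075 (decimal) → 11075 = 2×4096 + 11×256 + 4×16 + 3 → 0x2B43 (hexadecimal)
0x2B43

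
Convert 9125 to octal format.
Convert 9125 (decimal) → 9125 = 2×4096 + 1×512 + 6×64 + 4×8 + 5 → 0o21645 (octal)
0o21645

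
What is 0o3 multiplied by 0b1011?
Convert 0o3 (octal) → 3 (decimal)
Convert 0b1011 (binary) → 8 + 2 + 1 = 11 (decimal)
Compute 3 × 11 = 33
33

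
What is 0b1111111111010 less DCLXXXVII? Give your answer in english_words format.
Convert 0b1111111111010 (binary) → 4096 + 2048 + 1024 + 512 + 256 + 128 + 64 + 32 + 16 + 8 + 2 = 8186 (decimal)
Convert DCLXXXVII (Roman numeral) → 500 + 100 + 50 + 10 + 10 + 10 + 5 + 1 + 1 = 687 (decimal)
Compute 8186 - 687 = 7499
Convert 7499 (decimal) → 7499 = 7×1000 + 4×100 + 99 → seven thousand four hundred ninety-nine (English words)
seven thousand four hundred ninety-nine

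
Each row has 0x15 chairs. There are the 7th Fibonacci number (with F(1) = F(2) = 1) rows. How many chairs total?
Convert 0x15 (hexadecimal) → 1×16 + 5 = 21 (decimal)
Convert the 7th Fibonacci number (with F(1) = F(2) = 1) (Fibonacci index) → 1, 1, 2, 3, 5, 8, 13 → 13 (decimal)
Compute 21 × 13 = 273
273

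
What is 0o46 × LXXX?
Convert 0o46 (octal) → 4×8 + 6 = 38 (decimal)
Convert LXXX (Roman numeral) → 50 + 10 + 10 + 10 = 80 (decimal)
Compute 38 × 80 = 3040
3040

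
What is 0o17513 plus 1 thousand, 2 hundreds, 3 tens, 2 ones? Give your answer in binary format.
Convert 0o17513 (octal) → 1×4096 + 7×512 + 5×64 + 1×8 + 3 = 8011 (decimal)
Convert 1 thousand, 2 hundreds, 3 tens, 2 ones (place-value notation) → 1×1000 + 2×100 + 3×10 + 2 = 1232 (decimal)
Compute 8011 + 1232 = 9243
Convert 9243 (decimal) → 9243 = 8192 + 1024 + 16 + 8 + 2 + 1 → 0b10010000011011 (binary)
0b10010000011011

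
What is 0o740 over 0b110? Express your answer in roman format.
Convert 0o740 (octal) → 7×64 + 4×8 = 480 (decimal)
Convert 0b110 (binary) → 4 + 2 = 6 (decimal)
Compute 480 ÷ 6 = 80
Convert 80 (decimal) → 80 = 50 + 10 + 10 + 10 → LXXX (Roman numeral)
LXXX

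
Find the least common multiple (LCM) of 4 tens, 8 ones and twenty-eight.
Convert 4 tens, 8 ones (place-value notation) → 4×10 + 8 = 48 (decimal)
Convert twenty-eight (English words) → 28 (decimal)
Compute lcm(48, 28) = 336
336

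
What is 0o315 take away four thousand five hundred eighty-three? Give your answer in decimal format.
Convert 0o315 (octal) → 3×64 + 1×8 + 5 = 205 (decimal)
Convert four thousand five hundred eighty-three (English words) → 4×1000 + 5×100 + 83 = 4583 (decimal)
Compute 205 - 4583 = -4378
-4378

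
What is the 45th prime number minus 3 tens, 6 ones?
The 45th prime number = 197
Convert 3 tens, 6 ones (place-value notation) → 3×10 + 6 = 36 (decimal)
Compute 197 - 36 = 161
161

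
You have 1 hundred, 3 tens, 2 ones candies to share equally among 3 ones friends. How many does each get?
Convert 1 hundred, 3 tens, 2 ones (place-value notation) → 1×100 + 3×10 + 2 = 132 (decimal)
Convert 3 ones (place-value notation) → 3 (decimal)
Compute 132 ÷ 3 = 44
44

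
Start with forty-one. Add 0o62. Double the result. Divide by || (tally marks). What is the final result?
Convert forty-one (English words) → 41 (decimal)
Start: 41
Convert 0o62 (octal) → 6×8 + 2 = 50 (decimal)
41 + 50 = 91
91 × 2 = 182
Convert || (tally marks) → 2 (decimal)
182 ÷ 2 = 91
91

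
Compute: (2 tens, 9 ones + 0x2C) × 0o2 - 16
Convert 2 tens, 9 ones (place-value notation) → 2×10 + 9 = 29 (decimal)
Convert 0x2C (hexadecimal) → 2×16 + 12 = 44 (decimal)
Convert 0o2 (octal) → 2 (decimal)
Expression in decimal: (29 + 44) × 2 - 16
Parentheses first: 29 + 44 = 73
Multiply: 73 × 2 = 146
Subtract: 146 - 16 = 130
130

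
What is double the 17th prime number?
The 17th prime number = 59
Compute 59 × 2 = 118
118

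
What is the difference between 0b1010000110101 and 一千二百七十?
Convert 0b1010000110101 (binary) → 4096 + 1024 + 32 + 16 + 4 + 1 = 5173 (decimal)
Convert 一千二百七十 (Chinese numeral) → 1×1000 + 2×100 + 7×10 = 1270 (decimal)
Difference: |5173 - 1270| = 3903
3903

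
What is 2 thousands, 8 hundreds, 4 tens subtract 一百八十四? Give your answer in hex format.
Convert 2 thousands, 8 hundreds, 4 tens (place-value notation) → 2×1000 + 8×100 + 4×10 = 2840 (decimal)
Convert 一百八十四 (Chinese numeral) → 1×100 + 8×10 + 4 = 184 (decimal)
Compute 2840 - 184 = 2656
Convert 2656 (decimal) → 2656 = 10×256 + 6×16 → 0xA60 (hexadecimal)
0xA60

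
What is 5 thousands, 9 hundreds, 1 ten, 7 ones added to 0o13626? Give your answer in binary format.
Convert 5 thousands, 9 hundreds, 1 ten, 7 ones (place-value notation) → 5×1000 + 9×100 + 1×10 + 7 = 5917 (decimal)
Convert 0o13626 (octal) → 1×4096 + 3×512 + 6×64 + 2×8 + 6 = 6038 (decimal)
Compute 5917 + 6038 = 11955
Convert 11955 (decimal) → 11955 = 8192 + 2048 + 1024 + 512 + 128 + 32 + 16 + 2 + 1 → 0b10111010110011 (binary)
0b10111010110011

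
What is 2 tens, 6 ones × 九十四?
Convert 2 tens, 6 ones (place-value notation) → 2×10 + 6 = 26 (decimal)
Convert 九十四 (Chinese numeral) → 9×10 + 4 = 94 (decimal)
Compute 26 × 94 = 2444
2444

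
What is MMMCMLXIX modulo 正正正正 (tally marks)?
Convert MMMCMLXIX (Roman numeral) → 1000 + 1000 + 1000 + 900 + 50 + 10 + 9 = 3969 (decimal)
Convert 正正正正 (tally marks) → 5 + 5 + 5 + 5 = 20 (decimal)
Compute 3969 mod 20 = 9
9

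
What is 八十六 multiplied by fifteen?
Convert 八十六 (Chinese numeral) → 8×10 + 6 = 86 (decimal)
Convert fifteen (English words) → 15 (decimal)
Compute 86 × 15 = 1290
1290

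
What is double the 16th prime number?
The 16th prime number = 53
Compute 53 × 2 = 106
106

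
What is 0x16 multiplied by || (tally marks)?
Convert 0x16 (hexadecimal) → 1×16 + 6 = 22 (decimal)
Convert || (tally marks) → 2 (decimal)
Compute 22 × 2 = 44
44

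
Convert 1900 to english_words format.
Convert 1900 (decimal) → 1900 = 1×1000 + 9×100 → one thousand nine hundred (English words)
one thousand nine hundred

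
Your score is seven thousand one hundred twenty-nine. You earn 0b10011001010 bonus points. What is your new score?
Convert seven thousand one hundred twenty-nine (English words) → 7×1000 + 1×100 + 29 = 7129 (decimal)
Convert 0b10011001010 (binary) → 1024 + 128 + 64 + 8 + 2 = 1226 (decimal)
Compute 7129 + 1226 = 8355
8355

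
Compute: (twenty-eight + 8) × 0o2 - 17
Convert twenty-eight (English words) → 28 (decimal)
Convert 0o2 (octal) → 2 (decimal)
Expression in decimal: (28 + 8) × 2 - 17
Parentheses first: 28 + 8 = 36
Multiply: 36 × 2 = 72
Subtract: 72 - 17 = 55
55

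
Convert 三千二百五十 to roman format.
Convert 三千二百五十 (Chinese numeral) → 3×1000 + 2×100 + 5×10 = 3250 (decimal)
Convert 3250 (decimal) → 3250 = 1000 + 1000 + 1000 + 100 + 100 + 50 → MMMCCL (Roman numeral)
MMMCCL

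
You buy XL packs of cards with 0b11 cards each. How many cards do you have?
Convert 0b11 (binary) → 2 + 1 = 3 (decimal)
Convert XL (Roman numeral) → 40 (decimal)
Compute 3 × 40 = 120
120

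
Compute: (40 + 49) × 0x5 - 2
Convert 0x5 (hexadecimal) → 5 (decimal)
Expression in decimal: (40 + 49) × 5 - 2
Parentheses first: 40 + 49 = 89
Multiply: 89 × 5 = 445
Subtract: 445 - 2 = 443
443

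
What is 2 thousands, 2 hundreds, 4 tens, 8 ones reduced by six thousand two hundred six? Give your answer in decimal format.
Convert 2 thousands, 2 hundreds, 4 tens, 8 ones (place-value notation) → 2×1000 + 2×100 + 4×10 + 8 = 2248 (decimal)
Convert six thousand two hundred six (English words) → 6×1000 + 2×100 + 6 = 6206 (decimal)
Compute 2248 - 6206 = -3958
-3958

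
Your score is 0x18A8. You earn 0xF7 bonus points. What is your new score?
Convert 0x18A8 (hexadecimal) → 1×4096 + 8×256 + 10×16 + 8 = 6312 (decimal)
Convert 0xF7 (hexadecimal) → 15×16 + 7 = 247 (decimal)
Compute 6312 + 247 = 6559
6559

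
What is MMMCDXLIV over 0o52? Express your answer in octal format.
Convert MMMCDXLIV (Roman numeral) → 1000 + 1000 + 1000 + 400 + 40 + 4 = 3444 (decimal)
Convert 0o52 (octal) → 5×8 + 2 = 42 (decimal)
Compute 3444 ÷ 42 = 82
Convert 82 (decimal) → 82 = 1×64 + 2×8 + 2 → 0o122 (octal)
0o122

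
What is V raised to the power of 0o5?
Convert V (Roman numeral) → 5 (decimal)
Convert 0o5 (octal) → 5 (decimal)
Compute 5 ^ 5 = 3125
3125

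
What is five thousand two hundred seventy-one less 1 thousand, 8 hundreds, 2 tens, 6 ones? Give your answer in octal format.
Convert five thousand two hundred seventy-one (English words) → 5×1000 + 2×100 + 71 = 5271 (decimal)
Convert 1 thousand, 8 hundreds, 2 tens, 6 ones (place-value notation) → 1×1000 + 8×100 + 2×10 + 6 = 1826 (decimal)
Compute 5271 - 1826 = 3445
Convert 3445 (decimal) → 3445 = 6×512 + 5×64 + 6×8 + 5 → 0o6565 (octal)
0o6565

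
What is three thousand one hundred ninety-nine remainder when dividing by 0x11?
Convert three thousand one hundred ninety-nine (English words) → 3×1000 + 1×100 + 99 = 3199 (decimal)
Convert 0x11 (hexadecimal) → 1×16 + 1 = 17 (decimal)
Compute 3199 mod 17 = 3
3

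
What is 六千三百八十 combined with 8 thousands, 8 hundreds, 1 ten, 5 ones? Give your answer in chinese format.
Convert 六千三百八十 (Chinese numeral) → 6×1000 + 3×100 + 8×10 = 6380 (decimal)
Convert 8 thousands, 8 hundreds, 1 ten, 5 ones (place-value notation) → 8×1000 + 8×100 + 1×10 + 5 = 8815 (decimal)
Compute 6380 + 8815 = 15195
Convert 15195 (decimal) → 15195 = 1×10000 + 5×1000 + 1×100 + 9×10 + 5 → 一万五千一百九十五 (Chinese numeral)
一万五千一百九十五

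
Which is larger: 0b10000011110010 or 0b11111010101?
Convert 0b10000011110010 (binary) → 8192 + 128 + 64 + 32 + 16 + 2 = 8434 (decimal)
Convert 0b11111010101 (binary) → 1024 + 512 + 256 + 128 + 64 + 16 + 4 + 1 = 2005 (decimal)
Compare 8434 vs 2005: larger = 8434
8434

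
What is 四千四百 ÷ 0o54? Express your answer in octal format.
Convert 四千四百 (Chinese numeral) → 4×1000 + 4×100 = 4400 (decimal)
Convert 0o54 (octal) → 5×8 + 4 = 44 (decimal)
Compute 4400 ÷ 44 = 100
Convert 100 (decimal) → 100 = 1×64 + 4×8 + 4 → 0o144 (octal)
0o144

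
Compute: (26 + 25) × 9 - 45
Parentheses first: 26 + 25 = 51
Multiply: 51 × 9 = 459
Subtract: 459 - 45 = 414
414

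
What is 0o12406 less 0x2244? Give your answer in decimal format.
Convert 0o12406 (octal) → 1×4096 + 2×512 + 4×64 + 6 = 5382 (decimal)
Convert 0x2244 (hexadecimal) → 2×4096 + 2×256 + 4×16 + 4 = 8772 (decimal)
Compute 5382 - 8772 = -3390
-3390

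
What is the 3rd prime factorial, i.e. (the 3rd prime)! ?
Convert the 3rd prime (prime index) → 5 (decimal)
Compute 5! = 120
120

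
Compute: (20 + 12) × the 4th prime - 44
Convert the 4th prime (prime index) → 7 (decimal)
Expression in decimal: (20 + 12) × 7 - 44
Parentheses first: 20 + 12 = 32
Multiply: 32 × 7 = 224
Subtract: 224 - 44 = 180
180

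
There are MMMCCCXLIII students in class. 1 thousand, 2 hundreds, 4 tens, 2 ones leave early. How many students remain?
Convert MMMCCCXLIII (Roman numeral) → 1000 + 1000 + 1000 + 100 + 100 + 100 + 40 + 1 + 1 + 1 = 3343 (decimal)
Convert 1 thousand, 2 hundreds, 4 tens, 2 ones (place-value notation) → 1×1000 + 2×100 + 4×10 + 2 = 1242 (decimal)
Compute 3343 - 1242 = 2101
2101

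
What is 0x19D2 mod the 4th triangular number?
Convert 0x19D2 (hexadecimal) → 1×4096 + 9×256 + 13×16 + 2 = 6610 (decimal)
Convert the 4th triangular number (triangular index) → 4×5/2 = 10 (decimal)
Compute 6610 mod 10 = 0
0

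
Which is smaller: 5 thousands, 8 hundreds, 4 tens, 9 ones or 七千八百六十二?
Convert 5 thousands, 8 hundreds, 4 tens, 9 ones (place-value notation) → 5×1000 + 8×100 + 4×10 + 9 = 5849 (decimal)
Convert 七千八百六十二 (Chinese numeral) → 7×1000 + 8×100 + 6×10 + 2 = 7862 (decimal)
Compare 5849 vs 7862: smaller = 5849
5849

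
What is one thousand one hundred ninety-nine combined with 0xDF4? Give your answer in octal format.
Convert one thousand one hundred ninety-nine (English words) → 1×1000 + 1×100 + 99 = 1199 (decimal)
Convert 0xDF4 (hexadecimal) → 13×256 + 15×16 + 4 = 3572 (decimal)
Compute 1199 + 3572 = 4771
Convert 4771 (decimal) → 4771 = 1×4096 + 1×512 + 2×64 + 4×8 + 3 → 0o11243 (octal)
0o11243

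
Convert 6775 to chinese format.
Convert 6775 (decimal) → 6775 = 6×1000 + 7×100 + 7×10 + 5 → 六千七百七十五 (Chinese numeral)
六千七百七十五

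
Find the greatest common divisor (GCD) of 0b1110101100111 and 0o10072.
Convert 0b1110101100111 (binary) → 4096 + 2048 + 1024 + 256 + 64 + 32 + 4 + 2 + 1 = 7527 (decimal)
Convert 0o10072 (octal) → 1×4096 + 7×8 + 2 = 4154 (decimal)
Compute gcd(7527, 4154) = 1
1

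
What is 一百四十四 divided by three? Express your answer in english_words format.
Convert 一百四十四 (Chinese numeral) → 1×100 + 4×10 + 4 = 144 (decimal)
Convert three (English words) → 3 (decimal)
Compute 144 ÷ 3 = 48
Convert 48 (decimal) → forty-eight (English words)
forty-eight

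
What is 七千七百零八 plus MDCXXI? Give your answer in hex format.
Convert 七千七百零八 (Chinese numeral) → 7×1000 + 7×100 + 8 = 7708 (decimal)
Convert MDCXXI (Roman numeral) → 1000 + 500 + 100 + 10 + 10 + 1 = 1621 (decimal)
Compute 7708 + 1621 = 9329
Convert 9329 (decimal) → 9329 = 2×4096 + 4×256 + 7×16 + 1 → 0x2471 (hexadecimal)
0x2471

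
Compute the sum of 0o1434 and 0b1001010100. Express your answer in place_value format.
Convert 0o1434 (octal) → 1×512 + 4×64 + 3×8 + 4 = 796 (decimal)
Convert 0b1001010100 (binary) → 512 + 64 + 16 + 4 = 596 (decimal)
Compute 796 + 596 = 1392
Convert 1392 (decimal) → 1392 = 1×1000 + 3×100 + 9×10 + 2 → 1 thousand, 3 hundreds, 9 tens, 2 ones (place-value notation)
1 thousand, 3 hundreds, 9 tens, 2 ones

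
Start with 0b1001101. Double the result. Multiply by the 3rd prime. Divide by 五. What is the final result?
Convert 0b1001101 (binary) → 64 + 8 + 4 + 1 = 77 (decimal)
Start: 77
77 × 2 = 154
Convert the 3rd prime (prime index) → 5 (decimal)
154 × 5 = 770
Convert 五 (Chinese numeral) → 5 (decimal)
770 ÷ 5 = 154
154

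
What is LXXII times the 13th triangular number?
Convert LXXII (Roman numeral) → 50 + 10 + 10 + 1 + 1 = 72 (decimal)
Convert the 13th triangular number (triangular index) → 13×14/2 = 91 (decimal)
Compute 72 × 91 = 6552
6552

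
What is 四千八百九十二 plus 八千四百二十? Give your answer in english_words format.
Convert 四千八百九十二 (Chinese numeral) → 4×1000 + 8×100 + 9×10 + 2 = 4892 (decimal)
Convert 八千四百二十 (Chinese numeral) → 8×1000 + 4×100 + 2×10 = 8420 (decimal)
Compute 4892 + 8420 = 13312
Convert 13312 (decimal) → 13312 = 13×1000 + 3×100 + 12 → thirteen thousand three hundred twelve (English words)
thirteen thousand three hundred twelve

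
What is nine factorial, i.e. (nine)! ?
Convert nine (English words) → 9 (decimal)
Compute 9! = 362880
362880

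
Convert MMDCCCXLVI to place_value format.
Convert MMDCCCXLVI (Roman numeral) → 1000 + 1000 + 500 + 100 + 100 + 100 + 40 + 5 + 1 = 2846 (decimal)
Convert 2846 (decimal) → 2846 = 2×1000 + 8×100 + 4×10 + 6 → 2 thousands, 8 hundreds, 4 tens, 6 ones (place-value notation)
2 thousands, 8 hundreds, 4 tens, 6 ones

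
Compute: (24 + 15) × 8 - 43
Parentheses first: 24 + 15 = 39
Multiply: 39 × 8 = 312
Subtract: 312 - 43 = 269
269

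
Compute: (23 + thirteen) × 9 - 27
Convert thirteen (English words) → 13 (decimal)
Expression in decimal: (23 + 13) × 9 - 27
Parentheses first: 23 + 13 = 36
Multiply: 36 × 9 = 324
Subtract: 324 - 27 = 297
297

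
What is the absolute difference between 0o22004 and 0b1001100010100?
Convert 0o22004 (octal) → 2×4096 + 2×512 + 4 = 9220 (decimal)
Convert 0b1001100010100 (binary) → 4096 + 512 + 256 + 16 + 4 = 4884 (decimal)
Compute |9220 - 4884| = 4336
4336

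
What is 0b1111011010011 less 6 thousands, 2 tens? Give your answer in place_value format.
Convert 0b1111011010011 (binary) → 4096 + 2048 + 1024 + 512 + 128 + 64 + 16 + 2 + 1 = 7891 (decimal)
Convert 6 thousands, 2 tens (place-value notation) → 6×1000 + 2×10 = 6020 (decimal)
Compute 7891 - 6020 = 1871
Convert 1871 (decimal) → 1871 = 1×1000 + 8×100 + 7×10 + 1 → 1 thousand, 8 hundreds, 7 tens, 1 one (place-value notation)
1 thousand, 8 hundreds, 7 tens, 1 one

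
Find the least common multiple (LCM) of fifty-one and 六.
Convert fifty-one (English words) → 51 (decimal)
Convert 六 (Chinese numeral) → 6 (decimal)
Compute lcm(51, 6) = 102
102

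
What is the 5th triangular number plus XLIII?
The 5th triangular number = 5×6/2 = 15
Convert XLIII (Roman numeral) → 40 + 1 + 1 + 1 = 43 (decimal)
Compute 15 + 43 = 58
58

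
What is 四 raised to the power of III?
Convert 四 (Chinese numeral) → 4 (decimal)
Convert III (Roman numeral) → 1 + 1 + 1 = 3 (decimal)
Compute 4 ^ 3 = 64
64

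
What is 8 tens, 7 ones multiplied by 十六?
Convert 8 tens, 7 ones (place-value notation) → 8×10 + 7 = 87 (decimal)
Convert 十六 (Chinese numeral) → 1×10 + 6 = 16 (decimal)
Compute 87 × 16 = 1392
1392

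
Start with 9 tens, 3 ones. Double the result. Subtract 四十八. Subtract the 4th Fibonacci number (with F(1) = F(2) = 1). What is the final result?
Convert 9 tens, 3 ones (place-value notation) → 9×10 + 3 = 93 (decimal)
Start: 93
93 × 2 = 186
Convert 四十八 (Chinese numeral) → 4×10 + 8 = 48 (decimal)
186 - 48 = 138
Convert the 4th Fibonacci number (with F(1) = F(2) = 1) (Fibonacci index) → 1, 1, 2, 3 → 3 (decimal)
138 - 3 = 135
135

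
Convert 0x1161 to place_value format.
Convert 0x1161 (hexadecimal) → 1×4096 + 1×256 + 6×16 + 1 = 4449 (decimal)
Convert 4449 (decimal) → 4449 = 4×1000 + 4×100 + 4×10 + 9 → 4 thousands, 4 hundreds, 4 tens, 9 ones (place-value notation)
4 thousands, 4 hundreds, 4 tens, 9 ones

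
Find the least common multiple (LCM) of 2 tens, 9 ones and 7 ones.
Convert 2 tens, 9 ones (place-value notation) → 2×10 + 9 = 29 (decimal)
Convert 7 ones (place-value notation) → 7 (decimal)
Compute lcm(29, 7) = 203
203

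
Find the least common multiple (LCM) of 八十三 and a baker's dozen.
Convert 八十三 (Chinese numeral) → 8×10 + 3 = 83 (decimal)
Convert a baker's dozen (colloquial) → 13 (decimal)
Compute lcm(83, 13) = 1079
1079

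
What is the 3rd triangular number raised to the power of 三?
Convert the 3rd triangular number (triangular index) → 3×4/2 = 6 (decimal)
Convert 三 (Chinese numeral) → 3 (decimal)
Compute 6 ^ 3 = 216
216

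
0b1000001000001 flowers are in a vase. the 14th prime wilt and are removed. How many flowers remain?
Convert 0b1000001000001 (binary) → 4096 + 64 + 1 = 4161 (decimal)
Convert the 14th prime (prime index) → 43 (decimal)
Compute 4161 - 43 = 4118
4118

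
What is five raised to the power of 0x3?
Convert five (English words) → 5 (decimal)
Convert 0x3 (hexadecimal) → 3 (decimal)
Compute 5 ^ 3 = 125
125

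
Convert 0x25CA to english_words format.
Convert 0x25CA (hexadecimal) → 2×4096 + 5×256 + 12×16 + 10 = 9674 (decimal)
Convert 9674 (decimal) → 9674 = 9×1000 + 6×100 + 74 → nine thousand six hundred seventy-four (English words)
nine thousand six hundred seventy-four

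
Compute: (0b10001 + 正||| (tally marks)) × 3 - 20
Convert 0b10001 (binary) → 16 + 1 = 17 (decimal)
Convert 正||| (tally marks) → 5 + 3 = 8 (decimal)
Expression in decimal: (17 + 8) × 3 - 20
Parentheses first: 17 + 8 = 25
Multiply: 25 × 3 = 75
Subtract: 75 - 20 = 55
55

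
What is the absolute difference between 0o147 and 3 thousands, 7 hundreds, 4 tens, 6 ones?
Convert 0o147 (octal) → 1×64 + 4×8 + 7 = 103 (decimal)
Convert 3 thousands, 7 hundreds, 4 tens, 6 ones (place-value notation) → 3×1000 + 7×100 + 4×10 + 6 = 3746 (decimal)
Compute |103 - 3746| = 3643
3643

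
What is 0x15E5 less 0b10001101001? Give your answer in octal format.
Convert 0x15E5 (hexadecimal) → 1×4096 + 5×256 + 14×16 + 5 = 5605 (decimal)
Convert 0b10001101001 (binary) → 1024 + 64 + 32 + 8 + 1 = 1129 (decimal)
Compute 5605 - 1129 = 4476
Convert 4476 (decimal) → 4476 = 1×4096 + 5×64 + 7×8 + 4 → 0o10574 (octal)
0o10574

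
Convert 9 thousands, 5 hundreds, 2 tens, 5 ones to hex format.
Convert 9 thousands, 5 hundreds, 2 tens, 5 ones (place-value notation) → 9×1000 + 5×100 + 2×10 + 5 = 9525 (decimal)
Convert 9525 (decimal) → 9525 = 2×4096 + 5×256 + 3×16 + 5 → 0x2535 (hexadecimal)
0x2535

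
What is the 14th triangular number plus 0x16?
The 14th triangular number = 14×15/2 = 105
Convert 0x16 (hexadecimal) → 1×16 + 6 = 22 (decimal)
Compute 105 + 22 = 127
127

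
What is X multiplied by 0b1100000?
Convert X (Roman numeral) → 10 (decimal)
Convert 0b1100000 (binary) → 64 + 32 = 96 (decimal)
Compute 10 × 96 = 960
960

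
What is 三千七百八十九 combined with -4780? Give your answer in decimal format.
Convert 三千七百八十九 (Chinese numeral) → 3×1000 + 7×100 + 8×10 + 9 = 3789 (decimal)
Compute 3789 + -4780 = -991
-991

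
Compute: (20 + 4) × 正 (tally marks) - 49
Convert 正 (tally marks) → 5 (decimal)
Expression in decimal: (20 + 4) × 5 - 49
Parentheses first: 20 + 4 = 24
Multiply: 24 × 5 = 120
Subtract: 120 - 49 = 71
71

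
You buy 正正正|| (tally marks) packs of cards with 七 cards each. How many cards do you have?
Convert 七 (Chinese numeral) → 7 (decimal)
Convert 正正正|| (tally marks) → 5 + 5 + 5 + 2 = 17 (decimal)
Compute 7 × 17 = 119
119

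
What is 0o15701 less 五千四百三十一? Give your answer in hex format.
Convert 0o15701 (octal) → 1×4096 + 5×512 + 7×64 + 1 = 7105 (decimal)
Convert 五千四百三十一 (Chinese numeral) → 5×1000 + 4×100 + 3×10 + 1 = 5431 (decimal)
Compute 7105 - 5431 = 1674
Convert 1674 (decimal) → 1674 = 6×256 + 8×16 + 10 → 0x68A (hexadecimal)
0x68A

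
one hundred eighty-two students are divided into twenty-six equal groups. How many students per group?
Convert one hundred eighty-two (English words) → 1×100 + 82 = 182 (decimal)
Convert twenty-six (English words) → 26 (decimal)
Compute 182 ÷ 26 = 7
7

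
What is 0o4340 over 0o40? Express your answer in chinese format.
Convert 0o4340 (octal) → 4×512 + 3×64 + 4×8 = 2272 (decimal)
Convert 0o40 (octal) → 4×8 = 32 (decimal)
Compute 2272 ÷ 32 = 71
Convert 71 (decimal) → 71 = 7×10 + 1 → 七十一 (Chinese numeral)
七十一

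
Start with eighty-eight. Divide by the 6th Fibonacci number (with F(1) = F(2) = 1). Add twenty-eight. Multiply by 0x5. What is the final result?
Convert eighty-eight (English words) → 88 (decimal)
Start: 88
Convert the 6th Fibonacci number (with F(1) = F(2) = 1) (Fibonacci index) → 1, 1, 2, 3, 5, 8 → 8 (decimal)
88 ÷ 8 = 11
Convert twenty-eight (English words) → 28 (decimal)
11 + 28 = 39
Convert 0x5 (hexadecimal) → 5 (decimal)
39 × 5 = 195
195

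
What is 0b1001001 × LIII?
Convert 0b1001001 (binary) → 64 + 8 + 1 = 73 (decimal)
Convert LIII (Roman numeral) → 50 + 1 + 1 + 1 = 53 (decimal)
Compute 73 × 53 = 3869
3869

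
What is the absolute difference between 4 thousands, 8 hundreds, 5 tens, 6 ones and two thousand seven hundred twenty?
Convert 4 thousands, 8 hundreds, 5 tens, 6 ones (place-value notation) → 4×1000 + 8×100 + 5×10 + 6 = 4856 (decimal)
Convert two thousand seven hundred twenty (English words) → 2×1000 + 7×100 + 20 = 2720 (decimal)
Compute |4856 - 2720| = 2136
2136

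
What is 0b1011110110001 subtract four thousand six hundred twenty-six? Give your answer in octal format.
Convert 0b1011110110001 (binary) → 4096 + 1024 + 512 + 256 + 128 + 32 + 16 + 1 = 6065 (decimal)
Convert four thousand six hundred twenty-six (English words) → 4×1000 + 6×100 + 26 = 4626 (decimal)
Compute 6065 - 4626 = 1439
Convert 1439 (decimal) → 1439 = 2×512 + 6×64 + 3×8 + 7 → 0o2637 (octal)
0o2637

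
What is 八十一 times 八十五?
Convert 八十一 (Chinese numeral) → 8×10 + 1 = 81 (decimal)
Convert 八十五 (Chinese numeral) → 8×10 + 5 = 85 (decimal)
Compute 81 × 85 = 6885
6885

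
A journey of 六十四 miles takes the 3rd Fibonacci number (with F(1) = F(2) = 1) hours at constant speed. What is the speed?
Convert 六十四 (Chinese numeral) → 6×10 + 4 = 64 (decimal)
Convert the 3rd Fibonacci number (with F(1) = F(2) = 1) (Fibonacci index) → 1, 1, 2 → 2 (decimal)
Compute 64 ÷ 2 = 32
32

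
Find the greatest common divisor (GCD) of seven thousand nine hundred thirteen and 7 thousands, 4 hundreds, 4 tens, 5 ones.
Convert seven thousand nine hundred thirteen (English words) → 7×1000 + 9×100 + 13 = 7913 (decimal)
Convert 7 thousands, 4 hundreds, 4 tens, 5 ones (place-value notation) → 7×1000 + 4×100 + 4×10 + 5 = 7445 (decimal)
Compute gcd(7913, 7445) = 1
1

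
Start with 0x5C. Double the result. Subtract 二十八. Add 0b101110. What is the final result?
Convert 0x5C (hexadecimal) → 5×16 + 12 = 92 (decimal)
Start: 92
92 × 2 = 184
Convert 二十八 (Chinese numeral) → 2×10 + 8 = 28 (decimal)
184 - 28 = 156
Convert 0b101110 (binary) → 32 + 8 + 4 + 2 = 46 (decimal)
156 + 46 = 202
202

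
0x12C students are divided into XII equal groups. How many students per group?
Convert 0x12C (hexadecimal) → 1×256 + 2×16 + 12 = 300 (decimal)
Convert XII (Roman numeral) → 10 + 1 + 1 = 12 (decimal)
Compute 300 ÷ 12 = 25
25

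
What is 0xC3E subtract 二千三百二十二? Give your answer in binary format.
Convert 0xC3E (hexadecimal) → 12×256 + 3×16 + 14 = 3134 (decimal)
Convert 二千三百二十二 (Chinese numeral) → 2×1000 + 3×100 + 2×10 + 2 = 2322 (decimal)
Compute 3134 - 2322 = 812
Convert 812 (decimal) → 812 = 512 + 256 + 32 + 8 + 4 → 0b1100101100 (binary)
0b1100101100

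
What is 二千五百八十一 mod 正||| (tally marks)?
Convert 二千五百八十一 (Chinese numeral) → 2×1000 + 5×100 + 8×10 + 1 = 2581 (decimal)
Convert 正||| (tally marks) → 5 + 3 = 8 (decimal)
Compute 2581 mod 8 = 5
5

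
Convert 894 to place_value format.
Convert 894 (decimal) → 894 = 8×100 + 9×10 + 4 → 8 hundreds, 9 tens, 4 ones (place-value notation)
8 hundreds, 9 tens, 4 ones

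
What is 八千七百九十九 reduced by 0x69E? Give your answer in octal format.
Convert 八千七百九十九 (Chinese numeral) → 8×1000 + 7×100 + 9×10 + 9 = 8799 (decimal)
Convert 0x69E (hexadecimal) → 6×256 + 9×16 + 14 = 1694 (decimal)
Compute 8799 - 1694 = 7105
Convert 7105 (decimal) → 7105 = 1×4096 + 5×512 + 7×64 + 1 → 0o15701 (octal)
0o15701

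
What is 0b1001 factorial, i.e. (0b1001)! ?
Convert 0b1001 (binary) → 8 + 1 = 9 (decimal)
Compute 9! = 362880
362880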